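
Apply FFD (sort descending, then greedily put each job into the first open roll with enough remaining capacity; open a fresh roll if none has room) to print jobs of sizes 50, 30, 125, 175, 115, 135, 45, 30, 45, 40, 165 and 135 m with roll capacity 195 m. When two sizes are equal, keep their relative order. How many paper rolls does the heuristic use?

Sorted descending: 175, 165, 135, 135, 125, 115, 50, 45, 45, 40, 30, 30.
  175 → roll 1 (new)  [load 175/195]
  165 → roll 2 (new)  [load 165/195]
  135 → roll 3 (new)  [load 135/195]
  135 → roll 4 (new)  [load 135/195]
  125 → roll 5 (new)  [load 125/195]
  115 → roll 6 (new)  [load 115/195]
  50 → roll 3  [load 185/195]
  45 → roll 4  [load 180/195]
  45 → roll 5  [load 170/195]
  40 → roll 6  [load 155/195]
  30 → roll 2  [load 195/195]
  30 → roll 6  [load 185/195]
6 paper rolls opened.

6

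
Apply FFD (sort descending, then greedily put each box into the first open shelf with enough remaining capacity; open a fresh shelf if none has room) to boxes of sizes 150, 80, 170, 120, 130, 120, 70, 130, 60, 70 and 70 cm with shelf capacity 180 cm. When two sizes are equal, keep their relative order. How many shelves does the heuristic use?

Sorted descending: 170, 150, 130, 130, 120, 120, 80, 70, 70, 70, 60.
  170 → shelf 1 (new)  [load 170/180]
  150 → shelf 2 (new)  [load 150/180]
  130 → shelf 3 (new)  [load 130/180]
  130 → shelf 4 (new)  [load 130/180]
  120 → shelf 5 (new)  [load 120/180]
  120 → shelf 6 (new)  [load 120/180]
  80 → shelf 7 (new)  [load 80/180]
  70 → shelf 7  [load 150/180]
  70 → shelf 8 (new)  [load 70/180]
  70 → shelf 8  [load 140/180]
  60 → shelf 5  [load 180/180]
8 shelves opened.

8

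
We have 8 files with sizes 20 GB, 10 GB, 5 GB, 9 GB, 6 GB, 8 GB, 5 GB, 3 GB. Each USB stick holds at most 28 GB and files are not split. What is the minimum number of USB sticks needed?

Total = 20 + 10 + 9 + 8 + 6 + 5 + 5 + 3 = 66 GB.
Lower bound: ⌈66/28⌉ = 3 USB sticks.
A packing using 3 USB sticks:
  USB stick 1: 20 + 8 = 28
  USB stick 2: 10 + 9 + 6 + 3 = 28
  USB stick 3: 5 + 5 = 10
This matches the lower bound, so 3 is optimal.

3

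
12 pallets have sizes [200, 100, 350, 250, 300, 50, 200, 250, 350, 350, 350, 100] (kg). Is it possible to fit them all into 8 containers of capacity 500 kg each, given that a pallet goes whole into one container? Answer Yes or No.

Yes

A valid assignment using 7 containers:
  container 1: 350 + 100 + 50 = 500
  container 2: 350 + 100 = 450
  container 3: 350 = 350
  container 4: 350 = 350
  container 5: 300 + 200 = 500
  container 6: 250 + 250 = 500
  container 7: 200 = 200
That uses only 7 ≤ 8, so 8 containers are enough.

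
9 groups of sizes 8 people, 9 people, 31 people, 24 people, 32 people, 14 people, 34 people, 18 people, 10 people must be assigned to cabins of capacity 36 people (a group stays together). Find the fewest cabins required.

Total = 34 + 32 + 31 + 24 + 18 + 14 + 10 + 9 + 8 = 180 people.
Lower bound: ⌈180/36⌉ = 5 cabins.
A packing using 6 cabins:
  cabin 1: 34 = 34
  cabin 2: 32 = 32
  cabin 3: 31 = 31
  cabin 4: 24 + 10 = 34
  cabin 5: 18 + 14 = 32
  cabin 6: 9 + 8 = 17
No arrangement into 5 cabins stays within capacity, so 6 is optimal.

6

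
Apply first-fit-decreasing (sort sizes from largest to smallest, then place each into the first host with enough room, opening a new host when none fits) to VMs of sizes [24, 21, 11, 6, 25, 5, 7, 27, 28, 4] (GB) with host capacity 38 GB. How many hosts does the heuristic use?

5

Sorted descending: 28, 27, 25, 24, 21, 11, 7, 6, 5, 4.
  28 → host 1 (new)  [load 28/38]
  27 → host 2 (new)  [load 27/38]
  25 → host 3 (new)  [load 25/38]
  24 → host 4 (new)  [load 24/38]
  21 → host 5 (new)  [load 21/38]
  11 → host 2  [load 38/38]
  7 → host 1  [load 35/38]
  6 → host 3  [load 31/38]
  5 → host 3  [load 36/38]
  4 → host 4  [load 28/38]
5 hosts opened.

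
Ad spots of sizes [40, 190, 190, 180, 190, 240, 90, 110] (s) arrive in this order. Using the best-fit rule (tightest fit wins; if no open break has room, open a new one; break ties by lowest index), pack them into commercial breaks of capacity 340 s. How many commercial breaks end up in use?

  40 → break 1 (new)  [load 40/340]
  190 → break 1  [load 230/340]
  190 → break 2 (new)  [load 190/340]
  180 → break 3 (new)  [load 180/340]
  190 → break 4 (new)  [load 190/340]
  240 → break 5 (new)  [load 240/340]
  90 → break 5  [load 330/340]
  110 → break 1  [load 340/340]
5 commercial breaks opened.

5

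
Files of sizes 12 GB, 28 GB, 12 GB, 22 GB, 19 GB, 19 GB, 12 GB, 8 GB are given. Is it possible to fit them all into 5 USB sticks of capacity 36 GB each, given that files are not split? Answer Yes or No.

A valid assignment using 4 USB sticks:
  USB stick 1: 28 + 8 = 36
  USB stick 2: 22 + 12 = 34
  USB stick 3: 19 + 12 = 31
  USB stick 4: 19 + 12 = 31
That uses only 4 ≤ 5, so 5 USB sticks are enough.

Yes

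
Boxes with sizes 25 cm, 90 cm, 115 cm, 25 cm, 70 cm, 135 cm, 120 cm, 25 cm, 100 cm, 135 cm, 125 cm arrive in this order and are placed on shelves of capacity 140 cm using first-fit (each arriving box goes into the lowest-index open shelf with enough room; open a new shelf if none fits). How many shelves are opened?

  25 → shelf 1 (new)  [load 25/140]
  90 → shelf 1  [load 115/140]
  115 → shelf 2 (new)  [load 115/140]
  25 → shelf 1  [load 140/140]
  70 → shelf 3 (new)  [load 70/140]
  135 → shelf 4 (new)  [load 135/140]
  120 → shelf 5 (new)  [load 120/140]
  25 → shelf 2  [load 140/140]
  100 → shelf 6 (new)  [load 100/140]
  135 → shelf 7 (new)  [load 135/140]
  125 → shelf 8 (new)  [load 125/140]
8 shelves opened.

8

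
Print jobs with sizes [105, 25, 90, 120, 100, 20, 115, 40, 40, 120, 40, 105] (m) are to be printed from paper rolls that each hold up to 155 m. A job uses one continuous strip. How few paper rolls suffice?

Total = 120 + 120 + 115 + 105 + 105 + 100 + 90 + 40 + 40 + 40 + 25 + 20 = 920 m.
Lower bound: ⌈920/155⌉ = 6 paper rolls.
Also, 7 print jobs each exceed 155/2 m, and no two of those can share a roll, so at least 7 paper rolls are needed.
A packing using 7 paper rolls:
  roll 1: 120 + 25 = 145
  roll 2: 120 + 20 = 140
  roll 3: 115 + 40 = 155
  roll 4: 105 + 40 = 145
  roll 5: 105 + 40 = 145
  roll 6: 100 = 100
  roll 7: 90 = 90
This matches the lower bound, so 7 is optimal.

7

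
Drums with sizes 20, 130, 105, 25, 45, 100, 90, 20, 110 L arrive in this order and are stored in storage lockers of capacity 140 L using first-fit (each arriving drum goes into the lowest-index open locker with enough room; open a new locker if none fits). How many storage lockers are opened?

6

  20 → locker 1 (new)  [load 20/140]
  130 → locker 2 (new)  [load 130/140]
  105 → locker 1  [load 125/140]
  25 → locker 3 (new)  [load 25/140]
  45 → locker 3  [load 70/140]
  100 → locker 4 (new)  [load 100/140]
  90 → locker 5 (new)  [load 90/140]
  20 → locker 3  [load 90/140]
  110 → locker 6 (new)  [load 110/140]
6 storage lockers opened.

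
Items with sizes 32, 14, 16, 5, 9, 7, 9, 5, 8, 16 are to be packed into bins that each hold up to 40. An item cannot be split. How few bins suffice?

4

Total = 32 + 16 + 16 + 14 + 9 + 9 + 8 + 7 + 5 + 5 = 121.
Lower bound: ⌈121/40⌉ = 4 bins.
A packing using 4 bins:
  bin 1: 32 + 8 = 40
  bin 2: 16 + 16 + 7 = 39
  bin 3: 14 + 9 + 9 + 5 = 37
  bin 4: 5 = 5
This matches the lower bound, so 4 is optimal.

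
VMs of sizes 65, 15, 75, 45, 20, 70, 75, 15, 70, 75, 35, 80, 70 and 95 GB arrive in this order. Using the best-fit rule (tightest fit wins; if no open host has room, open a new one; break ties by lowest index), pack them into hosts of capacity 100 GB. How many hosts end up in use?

10

  65 → host 1 (new)  [load 65/100]
  15 → host 1  [load 80/100]
  75 → host 2 (new)  [load 75/100]
  45 → host 3 (new)  [load 45/100]
  20 → host 1  [load 100/100]
  70 → host 4 (new)  [load 70/100]
  75 → host 5 (new)  [load 75/100]
  15 → host 2  [load 90/100]
  70 → host 6 (new)  [load 70/100]
  75 → host 7 (new)  [load 75/100]
  35 → host 3  [load 80/100]
  80 → host 8 (new)  [load 80/100]
  70 → host 9 (new)  [load 70/100]
  95 → host 10 (new)  [load 95/100]
10 hosts opened.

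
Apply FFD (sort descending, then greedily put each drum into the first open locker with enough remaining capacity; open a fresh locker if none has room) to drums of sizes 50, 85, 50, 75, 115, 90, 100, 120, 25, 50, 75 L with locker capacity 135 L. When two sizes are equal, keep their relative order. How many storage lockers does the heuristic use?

7

Sorted descending: 120, 115, 100, 90, 85, 75, 75, 50, 50, 50, 25.
  120 → locker 1 (new)  [load 120/135]
  115 → locker 2 (new)  [load 115/135]
  100 → locker 3 (new)  [load 100/135]
  90 → locker 4 (new)  [load 90/135]
  85 → locker 5 (new)  [load 85/135]
  75 → locker 6 (new)  [load 75/135]
  75 → locker 7 (new)  [load 75/135]
  50 → locker 5  [load 135/135]
  50 → locker 6  [load 125/135]
  50 → locker 7  [load 125/135]
  25 → locker 3  [load 125/135]
7 storage lockers opened.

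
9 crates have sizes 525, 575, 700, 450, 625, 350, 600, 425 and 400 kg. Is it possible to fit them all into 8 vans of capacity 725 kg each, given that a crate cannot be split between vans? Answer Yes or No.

No

Total = 4650 kg; ⌈4650/725⌉ = 7.
8 crates each exceed half the capacity and cannot share a van, forcing at least 8 vans.
The bound of 8 does not rule out 8, but exhaustive search shows no assignment into 8 vans of capacity 725 kg exists — the minimum is 9.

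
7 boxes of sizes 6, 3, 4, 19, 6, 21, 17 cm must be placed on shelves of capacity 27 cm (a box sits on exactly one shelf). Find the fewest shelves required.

Total = 21 + 19 + 17 + 6 + 6 + 4 + 3 = 76 cm.
Lower bound: ⌈76/27⌉ = 3 shelves.
A packing using 3 shelves:
  shelf 1: 21 + 6 = 27
  shelf 2: 19 + 6 = 25
  shelf 3: 17 + 4 + 3 = 24
This matches the lower bound, so 3 is optimal.

3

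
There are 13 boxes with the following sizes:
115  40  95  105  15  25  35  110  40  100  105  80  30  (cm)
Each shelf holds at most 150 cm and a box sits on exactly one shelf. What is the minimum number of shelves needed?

7

Total = 115 + 110 + 105 + 105 + 100 + 95 + 80 + 40 + 40 + 35 + 30 + 25 + 15 = 895 cm.
Lower bound: ⌈895/150⌉ = 6 shelves.
Also, 7 boxes each exceed 75 cm, and no two of those can share a shelf, so at least 7 shelves are needed.
A packing using 7 shelves:
  shelf 1: 115 + 35 = 150
  shelf 2: 110 + 40 = 150
  shelf 3: 105 + 40 = 145
  shelf 4: 105 + 30 + 15 = 150
  shelf 5: 100 + 25 = 125
  shelf 6: 95 = 95
  shelf 7: 80 = 80
This matches the lower bound, so 7 is optimal.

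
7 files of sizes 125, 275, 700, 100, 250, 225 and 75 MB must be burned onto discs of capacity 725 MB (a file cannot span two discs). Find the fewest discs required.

3

Total = 700 + 275 + 250 + 225 + 125 + 100 + 75 = 1750 MB.
Lower bound: ⌈1750/725⌉ = 3 discs.
A packing using 3 discs:
  disc 1: 700 = 700
  disc 2: 275 + 250 + 125 + 75 = 725
  disc 3: 225 + 100 = 325
This matches the lower bound, so 3 is optimal.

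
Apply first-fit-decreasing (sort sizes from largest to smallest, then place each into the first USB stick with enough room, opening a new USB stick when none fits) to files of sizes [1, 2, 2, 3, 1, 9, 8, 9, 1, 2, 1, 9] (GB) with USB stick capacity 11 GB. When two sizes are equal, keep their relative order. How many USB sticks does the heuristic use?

Sorted descending: 9, 9, 9, 8, 3, 2, 2, 2, 1, 1, 1, 1.
  9 → USB stick 1 (new)  [load 9/11]
  9 → USB stick 2 (new)  [load 9/11]
  9 → USB stick 3 (new)  [load 9/11]
  8 → USB stick 4 (new)  [load 8/11]
  3 → USB stick 4  [load 11/11]
  2 → USB stick 1  [load 11/11]
  2 → USB stick 2  [load 11/11]
  2 → USB stick 3  [load 11/11]
  1 → USB stick 5 (new)  [load 1/11]
  1 → USB stick 5  [load 2/11]
  1 → USB stick 5  [load 3/11]
  1 → USB stick 5  [load 4/11]
5 USB sticks opened.

5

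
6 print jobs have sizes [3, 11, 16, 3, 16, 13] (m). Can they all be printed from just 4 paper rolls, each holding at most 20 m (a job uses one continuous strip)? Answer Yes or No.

A valid assignment using 4 paper rolls:
  roll 1: 16 + 3 = 19
  roll 2: 16 + 3 = 19
  roll 3: 13 = 13
  roll 4: 11 = 11
Every load is within 20 m, so 4 paper rolls suffice.

Yes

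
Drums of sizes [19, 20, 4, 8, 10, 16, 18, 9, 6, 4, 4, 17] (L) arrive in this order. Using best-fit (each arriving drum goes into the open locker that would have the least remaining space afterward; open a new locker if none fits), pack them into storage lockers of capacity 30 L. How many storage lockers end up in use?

5

  19 → locker 1 (new)  [load 19/30]
  20 → locker 2 (new)  [load 20/30]
  4 → locker 2  [load 24/30]
  8 → locker 1  [load 27/30]
  10 → locker 3 (new)  [load 10/30]
  16 → locker 3  [load 26/30]
  18 → locker 4 (new)  [load 18/30]
  9 → locker 4  [load 27/30]
  6 → locker 2  [load 30/30]
  4 → locker 3  [load 30/30]
  4 → locker 5 (new)  [load 4/30]
  17 → locker 5  [load 21/30]
5 storage lockers opened.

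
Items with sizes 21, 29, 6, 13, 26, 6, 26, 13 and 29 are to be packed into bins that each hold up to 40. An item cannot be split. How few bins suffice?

Total = 29 + 29 + 26 + 26 + 21 + 13 + 13 + 6 + 6 = 169.
Lower bound: ⌈169/40⌉ = 5 bins.
A packing using 5 bins:
  bin 1: 29 + 6 = 35
  bin 2: 29 + 6 = 35
  bin 3: 26 + 13 = 39
  bin 4: 26 + 13 = 39
  bin 5: 21 = 21
This matches the lower bound, so 5 is optimal.

5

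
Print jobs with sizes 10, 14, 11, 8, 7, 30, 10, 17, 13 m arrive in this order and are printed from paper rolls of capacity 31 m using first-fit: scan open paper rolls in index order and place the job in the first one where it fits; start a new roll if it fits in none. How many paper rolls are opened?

  10 → roll 1 (new)  [load 10/31]
  14 → roll 1  [load 24/31]
  11 → roll 2 (new)  [load 11/31]
  8 → roll 2  [load 19/31]
  7 → roll 1  [load 31/31]
  30 → roll 3 (new)  [load 30/31]
  10 → roll 2  [load 29/31]
  17 → roll 4 (new)  [load 17/31]
  13 → roll 4  [load 30/31]
4 paper rolls opened.

4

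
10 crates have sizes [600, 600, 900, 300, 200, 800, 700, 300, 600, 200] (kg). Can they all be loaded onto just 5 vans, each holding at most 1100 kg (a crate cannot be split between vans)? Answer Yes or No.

Total = 5200 kg; ⌈5200/1100⌉ = 5.
6 crates each exceed half the capacity and cannot share a van, forcing at least 6 vans.
At least 6 vans are required, but only 5 are allowed.

No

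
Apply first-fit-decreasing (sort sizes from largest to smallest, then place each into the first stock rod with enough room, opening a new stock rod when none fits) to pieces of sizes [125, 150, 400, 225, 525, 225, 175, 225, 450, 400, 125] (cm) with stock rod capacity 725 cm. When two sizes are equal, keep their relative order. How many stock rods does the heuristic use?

5

Sorted descending: 525, 450, 400, 400, 225, 225, 225, 175, 150, 125, 125.
  525 → stock rod 1 (new)  [load 525/725]
  450 → stock rod 2 (new)  [load 450/725]
  400 → stock rod 3 (new)  [load 400/725]
  400 → stock rod 4 (new)  [load 400/725]
  225 → stock rod 2  [load 675/725]
  225 → stock rod 3  [load 625/725]
  225 → stock rod 4  [load 625/725]
  175 → stock rod 1  [load 700/725]
  150 → stock rod 5 (new)  [load 150/725]
  125 → stock rod 5  [load 275/725]
  125 → stock rod 5  [load 400/725]
5 stock rods opened.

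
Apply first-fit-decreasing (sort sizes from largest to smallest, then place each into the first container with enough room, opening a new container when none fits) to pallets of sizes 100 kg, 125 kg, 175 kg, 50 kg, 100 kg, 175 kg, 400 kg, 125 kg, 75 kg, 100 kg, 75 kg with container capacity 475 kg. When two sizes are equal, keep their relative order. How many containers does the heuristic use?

Sorted descending: 400, 175, 175, 125, 125, 100, 100, 100, 75, 75, 50.
  400 → container 1 (new)  [load 400/475]
  175 → container 2 (new)  [load 175/475]
  175 → container 2  [load 350/475]
  125 → container 2  [load 475/475]
  125 → container 3 (new)  [load 125/475]
  100 → container 3  [load 225/475]
  100 → container 3  [load 325/475]
  100 → container 3  [load 425/475]
  75 → container 1  [load 475/475]
  75 → container 4 (new)  [load 75/475]
  50 → container 3  [load 475/475]
4 containers opened.

4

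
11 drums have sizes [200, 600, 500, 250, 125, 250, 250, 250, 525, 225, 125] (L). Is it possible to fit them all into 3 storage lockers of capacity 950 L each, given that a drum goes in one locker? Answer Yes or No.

No

Total = 3300 L; ⌈3300/950⌉ = 4.
At least 4 storage lockers are required, but only 3 are allowed.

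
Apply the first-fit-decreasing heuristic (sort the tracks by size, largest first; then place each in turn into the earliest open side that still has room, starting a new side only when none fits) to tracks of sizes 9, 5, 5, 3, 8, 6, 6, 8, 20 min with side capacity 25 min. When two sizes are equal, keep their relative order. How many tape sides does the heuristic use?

3

Sorted descending: 20, 9, 8, 8, 6, 6, 5, 5, 3.
  20 → side 1 (new)  [load 20/25]
  9 → side 2 (new)  [load 9/25]
  8 → side 2  [load 17/25]
  8 → side 2  [load 25/25]
  6 → side 3 (new)  [load 6/25]
  6 → side 3  [load 12/25]
  5 → side 1  [load 25/25]
  5 → side 3  [load 17/25]
  3 → side 3  [load 20/25]
3 tape sides opened.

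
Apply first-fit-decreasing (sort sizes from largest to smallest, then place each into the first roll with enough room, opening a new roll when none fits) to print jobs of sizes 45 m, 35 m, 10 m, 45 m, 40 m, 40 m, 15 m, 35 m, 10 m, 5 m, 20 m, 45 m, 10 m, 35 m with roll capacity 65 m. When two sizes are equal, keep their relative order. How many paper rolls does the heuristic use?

Sorted descending: 45, 45, 45, 40, 40, 35, 35, 35, 20, 15, 10, 10, 10, 5.
  45 → roll 1 (new)  [load 45/65]
  45 → roll 2 (new)  [load 45/65]
  45 → roll 3 (new)  [load 45/65]
  40 → roll 4 (new)  [load 40/65]
  40 → roll 5 (new)  [load 40/65]
  35 → roll 6 (new)  [load 35/65]
  35 → roll 7 (new)  [load 35/65]
  35 → roll 8 (new)  [load 35/65]
  20 → roll 1  [load 65/65]
  15 → roll 2  [load 60/65]
  10 → roll 3  [load 55/65]
  10 → roll 3  [load 65/65]
  10 → roll 4  [load 50/65]
  5 → roll 2  [load 65/65]
8 paper rolls opened.

8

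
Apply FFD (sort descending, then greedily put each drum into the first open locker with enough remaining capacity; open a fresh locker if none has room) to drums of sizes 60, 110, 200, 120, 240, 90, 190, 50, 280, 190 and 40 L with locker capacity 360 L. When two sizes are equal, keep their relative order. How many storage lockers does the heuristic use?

5

Sorted descending: 280, 240, 200, 190, 190, 120, 110, 90, 60, 50, 40.
  280 → locker 1 (new)  [load 280/360]
  240 → locker 2 (new)  [load 240/360]
  200 → locker 3 (new)  [load 200/360]
  190 → locker 4 (new)  [load 190/360]
  190 → locker 5 (new)  [load 190/360]
  120 → locker 2  [load 360/360]
  110 → locker 3  [load 310/360]
  90 → locker 4  [load 280/360]
  60 → locker 1  [load 340/360]
  50 → locker 3  [load 360/360]
  40 → locker 4  [load 320/360]
5 storage lockers opened.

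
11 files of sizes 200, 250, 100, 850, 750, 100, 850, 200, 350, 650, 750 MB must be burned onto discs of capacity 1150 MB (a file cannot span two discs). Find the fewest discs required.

Total = 850 + 850 + 750 + 750 + 650 + 350 + 250 + 200 + 200 + 100 + 100 = 5050 MB.
Lower bound: ⌈5050/1150⌉ = 5 discs.
A packing using 5 discs:
  disc 1: 850 + 250 = 1100
  disc 2: 850 + 200 + 100 = 1150
  disc 3: 750 + 350 = 1100
  disc 4: 750 + 200 + 100 = 1050
  disc 5: 650 = 650
This matches the lower bound, so 5 is optimal.

5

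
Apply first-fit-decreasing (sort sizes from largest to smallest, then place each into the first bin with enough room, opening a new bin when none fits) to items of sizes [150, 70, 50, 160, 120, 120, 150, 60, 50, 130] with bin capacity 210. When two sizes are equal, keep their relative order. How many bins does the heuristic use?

6

Sorted descending: 160, 150, 150, 130, 120, 120, 70, 60, 50, 50.
  160 → bin 1 (new)  [load 160/210]
  150 → bin 2 (new)  [load 150/210]
  150 → bin 3 (new)  [load 150/210]
  130 → bin 4 (new)  [load 130/210]
  120 → bin 5 (new)  [load 120/210]
  120 → bin 6 (new)  [load 120/210]
  70 → bin 4  [load 200/210]
  60 → bin 2  [load 210/210]
  50 → bin 1  [load 210/210]
  50 → bin 3  [load 200/210]
6 bins opened.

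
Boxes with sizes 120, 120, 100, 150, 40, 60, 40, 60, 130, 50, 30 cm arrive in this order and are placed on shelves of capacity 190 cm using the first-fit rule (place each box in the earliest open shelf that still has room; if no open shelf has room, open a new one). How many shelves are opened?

5

  120 → shelf 1 (new)  [load 120/190]
  120 → shelf 2 (new)  [load 120/190]
  100 → shelf 3 (new)  [load 100/190]
  150 → shelf 4 (new)  [load 150/190]
  40 → shelf 1  [load 160/190]
  60 → shelf 2  [load 180/190]
  40 → shelf 3  [load 140/190]
  60 → shelf 5 (new)  [load 60/190]
  130 → shelf 5  [load 190/190]
  50 → shelf 3  [load 190/190]
  30 → shelf 1  [load 190/190]
5 shelves opened.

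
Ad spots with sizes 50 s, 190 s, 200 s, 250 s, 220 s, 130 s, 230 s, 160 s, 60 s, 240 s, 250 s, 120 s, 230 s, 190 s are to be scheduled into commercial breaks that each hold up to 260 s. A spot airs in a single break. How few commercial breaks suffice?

Total = 250 + 250 + 240 + 230 + 230 + 220 + 200 + 190 + 190 + 160 + 130 + 120 + 60 + 50 = 2520 s.
Lower bound: ⌈2520/260⌉ = 10 commercial breaks.
A packing using 11 commercial breaks:
  break 1: 250 = 250
  break 2: 250 = 250
  break 3: 240 = 240
  break 4: 230 = 230
  break 5: 230 = 230
  break 6: 220 = 220
  break 7: 200 + 60 = 260
  break 8: 190 + 50 = 240
  break 9: 190 = 190
  break 10: 160 = 160
  break 11: 130 + 120 = 250
No arrangement into 10 commercial breaks stays within capacity, so 11 is optimal.

11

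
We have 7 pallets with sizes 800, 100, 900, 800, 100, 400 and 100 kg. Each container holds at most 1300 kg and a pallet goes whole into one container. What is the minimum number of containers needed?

Total = 900 + 800 + 800 + 400 + 100 + 100 + 100 = 3200 kg.
Lower bound: ⌈3200/1300⌉ = 3 containers.
A packing using 3 containers:
  container 1: 900 + 400 = 1300
  container 2: 800 + 100 + 100 + 100 = 1100
  container 3: 800 = 800
This matches the lower bound, so 3 is optimal.

3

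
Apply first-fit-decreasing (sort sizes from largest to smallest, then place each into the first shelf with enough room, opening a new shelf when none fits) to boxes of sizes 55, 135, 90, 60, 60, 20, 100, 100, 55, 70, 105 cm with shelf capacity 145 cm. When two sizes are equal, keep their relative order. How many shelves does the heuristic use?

7

Sorted descending: 135, 105, 100, 100, 90, 70, 60, 60, 55, 55, 20.
  135 → shelf 1 (new)  [load 135/145]
  105 → shelf 2 (new)  [load 105/145]
  100 → shelf 3 (new)  [load 100/145]
  100 → shelf 4 (new)  [load 100/145]
  90 → shelf 5 (new)  [load 90/145]
  70 → shelf 6 (new)  [load 70/145]
  60 → shelf 6  [load 130/145]
  60 → shelf 7 (new)  [load 60/145]
  55 → shelf 5  [load 145/145]
  55 → shelf 7  [load 115/145]
  20 → shelf 2  [load 125/145]
7 shelves opened.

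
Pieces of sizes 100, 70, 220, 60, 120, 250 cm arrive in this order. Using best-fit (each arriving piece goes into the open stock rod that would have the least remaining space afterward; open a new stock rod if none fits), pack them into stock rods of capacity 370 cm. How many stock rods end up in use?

  100 → stock rod 1 (new)  [load 100/370]
  70 → stock rod 1  [load 170/370]
  220 → stock rod 2 (new)  [load 220/370]
  60 → stock rod 2  [load 280/370]
  120 → stock rod 1  [load 290/370]
  250 → stock rod 3 (new)  [load 250/370]
3 stock rods opened.

3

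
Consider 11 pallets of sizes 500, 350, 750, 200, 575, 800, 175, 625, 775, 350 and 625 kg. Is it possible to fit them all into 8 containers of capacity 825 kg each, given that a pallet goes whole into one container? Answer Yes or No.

Yes

A valid assignment using 8 containers:
  container 1: 800 = 800
  container 2: 775 = 775
  container 3: 750 = 750
  container 4: 625 + 200 = 825
  container 5: 625 + 175 = 800
  container 6: 575 = 575
  container 7: 500 = 500
  container 8: 350 + 350 = 700
Every load is within 825 kg, so 8 containers suffice.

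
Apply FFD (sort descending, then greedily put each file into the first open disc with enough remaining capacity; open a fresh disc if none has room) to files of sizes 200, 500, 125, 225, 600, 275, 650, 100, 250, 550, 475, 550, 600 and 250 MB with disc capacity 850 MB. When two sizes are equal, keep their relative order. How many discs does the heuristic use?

7

Sorted descending: 650, 600, 600, 550, 550, 500, 475, 275, 250, 250, 225, 200, 125, 100.
  650 → disc 1 (new)  [load 650/850]
  600 → disc 2 (new)  [load 600/850]
  600 → disc 3 (new)  [load 600/850]
  550 → disc 4 (new)  [load 550/850]
  550 → disc 5 (new)  [load 550/850]
  500 → disc 6 (new)  [load 500/850]
  475 → disc 7 (new)  [load 475/850]
  275 → disc 4  [load 825/850]
  250 → disc 2  [load 850/850]
  250 → disc 3  [load 850/850]
  225 → disc 5  [load 775/850]
  200 → disc 1  [load 850/850]
  125 → disc 6  [load 625/850]
  100 → disc 6  [load 725/850]
7 discs opened.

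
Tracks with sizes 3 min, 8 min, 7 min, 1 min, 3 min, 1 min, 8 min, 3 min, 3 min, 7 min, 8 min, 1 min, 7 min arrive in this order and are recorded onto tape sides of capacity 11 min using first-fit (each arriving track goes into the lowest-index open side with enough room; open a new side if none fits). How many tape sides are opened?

  3 → side 1 (new)  [load 3/11]
  8 → side 1  [load 11/11]
  7 → side 2 (new)  [load 7/11]
  1 → side 2  [load 8/11]
  3 → side 2  [load 11/11]
  1 → side 3 (new)  [load 1/11]
  8 → side 3  [load 9/11]
  3 → side 4 (new)  [load 3/11]
  3 → side 4  [load 6/11]
  7 → side 5 (new)  [load 7/11]
  8 → side 6 (new)  [load 8/11]
  1 → side 3  [load 10/11]
  7 → side 7 (new)  [load 7/11]
7 tape sides opened.

7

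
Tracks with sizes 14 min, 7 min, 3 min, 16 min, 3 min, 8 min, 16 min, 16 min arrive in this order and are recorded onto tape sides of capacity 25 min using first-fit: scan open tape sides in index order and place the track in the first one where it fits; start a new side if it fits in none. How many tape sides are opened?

4

  14 → side 1 (new)  [load 14/25]
  7 → side 1  [load 21/25]
  3 → side 1  [load 24/25]
  16 → side 2 (new)  [load 16/25]
  3 → side 2  [load 19/25]
  8 → side 3 (new)  [load 8/25]
  16 → side 3  [load 24/25]
  16 → side 4 (new)  [load 16/25]
4 tape sides opened.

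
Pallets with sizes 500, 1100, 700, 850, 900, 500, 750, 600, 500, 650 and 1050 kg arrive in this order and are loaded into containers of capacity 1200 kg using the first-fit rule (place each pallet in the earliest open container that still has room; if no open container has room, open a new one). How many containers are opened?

  500 → container 1 (new)  [load 500/1200]
  1100 → container 2 (new)  [load 1100/1200]
  700 → container 1  [load 1200/1200]
  850 → container 3 (new)  [load 850/1200]
  900 → container 4 (new)  [load 900/1200]
  500 → container 5 (new)  [load 500/1200]
  750 → container 6 (new)  [load 750/1200]
  600 → container 5  [load 1100/1200]
  500 → container 7 (new)  [load 500/1200]
  650 → container 7  [load 1150/1200]
  1050 → container 8 (new)  [load 1050/1200]
8 containers opened.

8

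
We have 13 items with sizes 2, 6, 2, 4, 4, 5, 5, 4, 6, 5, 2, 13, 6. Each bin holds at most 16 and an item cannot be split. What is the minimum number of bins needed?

5

Total = 13 + 6 + 6 + 6 + 5 + 5 + 5 + 4 + 4 + 4 + 2 + 2 + 2 = 64.
Lower bound: ⌈64/16⌉ = 4 bins.
A packing using 5 bins:
  bin 1: 13 + 2 = 15
  bin 2: 6 + 6 + 4 = 16
  bin 3: 6 + 5 + 5 = 16
  bin 4: 5 + 4 + 4 + 2 = 15
  bin 5: 2 = 2
No arrangement into 4 bins stays within capacity, so 5 is optimal.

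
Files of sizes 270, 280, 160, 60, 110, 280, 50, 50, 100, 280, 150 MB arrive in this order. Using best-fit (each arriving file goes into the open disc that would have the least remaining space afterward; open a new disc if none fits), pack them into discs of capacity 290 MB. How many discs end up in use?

7

  270 → disc 1 (new)  [load 270/290]
  280 → disc 2 (new)  [load 280/290]
  160 → disc 3 (new)  [load 160/290]
  60 → disc 3  [load 220/290]
  110 → disc 4 (new)  [load 110/290]
  280 → disc 5 (new)  [load 280/290]
  50 → disc 3  [load 270/290]
  50 → disc 4  [load 160/290]
  100 → disc 4  [load 260/290]
  280 → disc 6 (new)  [load 280/290]
  150 → disc 7 (new)  [load 150/290]
7 discs opened.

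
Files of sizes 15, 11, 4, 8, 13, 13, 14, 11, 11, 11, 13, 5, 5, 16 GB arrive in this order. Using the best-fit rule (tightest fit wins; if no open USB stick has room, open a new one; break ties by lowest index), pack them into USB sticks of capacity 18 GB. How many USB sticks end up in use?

11

  15 → USB stick 1 (new)  [load 15/18]
  11 → USB stick 2 (new)  [load 11/18]
  4 → USB stick 2  [load 15/18]
  8 → USB stick 3 (new)  [load 8/18]
  13 → USB stick 4 (new)  [load 13/18]
  13 → USB stick 5 (new)  [load 13/18]
  14 → USB stick 6 (new)  [load 14/18]
  11 → USB stick 7 (new)  [load 11/18]
  11 → USB stick 8 (new)  [load 11/18]
  11 → USB stick 9 (new)  [load 11/18]
  13 → USB stick 10 (new)  [load 13/18]
  5 → USB stick 4  [load 18/18]
  5 → USB stick 5  [load 18/18]
  16 → USB stick 11 (new)  [load 16/18]
11 USB sticks opened.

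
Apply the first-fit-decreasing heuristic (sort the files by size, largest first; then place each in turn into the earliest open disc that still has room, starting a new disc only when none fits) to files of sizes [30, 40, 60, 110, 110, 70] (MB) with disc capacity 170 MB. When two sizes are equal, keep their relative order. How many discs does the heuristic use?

Sorted descending: 110, 110, 70, 60, 40, 30.
  110 → disc 1 (new)  [load 110/170]
  110 → disc 2 (new)  [load 110/170]
  70 → disc 3 (new)  [load 70/170]
  60 → disc 1  [load 170/170]
  40 → disc 2  [load 150/170]
  30 → disc 3  [load 100/170]
3 discs opened.

3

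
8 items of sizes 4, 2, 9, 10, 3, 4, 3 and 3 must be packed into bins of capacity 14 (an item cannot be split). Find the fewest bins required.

3

Total = 10 + 9 + 4 + 4 + 3 + 3 + 3 + 2 = 38.
Lower bound: ⌈38/14⌉ = 3 bins.
A packing using 3 bins:
  bin 1: 10 + 4 = 14
  bin 2: 9 + 4 = 13
  bin 3: 3 + 3 + 3 + 2 = 11
This matches the lower bound, so 3 is optimal.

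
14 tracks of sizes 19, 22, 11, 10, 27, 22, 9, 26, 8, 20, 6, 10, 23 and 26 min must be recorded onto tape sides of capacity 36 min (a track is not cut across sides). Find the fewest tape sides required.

8

Total = 27 + 26 + 26 + 23 + 22 + 22 + 20 + 19 + 11 + 10 + 10 + 9 + 8 + 6 = 239 min.
Lower bound: ⌈239/36⌉ = 7 tape sides.
Also, 8 tracks each exceed 18 min, and no two of those can share a side, so at least 8 tape sides are needed.
A packing using 8 tape sides:
  side 1: 27 + 9 = 36
  side 2: 26 + 10 = 36
  side 3: 26 + 10 = 36
  side 4: 23 + 11 = 34
  side 5: 22 + 8 + 6 = 36
  side 6: 22 = 22
  side 7: 20 = 20
  side 8: 19 = 19
This matches the lower bound, so 8 is optimal.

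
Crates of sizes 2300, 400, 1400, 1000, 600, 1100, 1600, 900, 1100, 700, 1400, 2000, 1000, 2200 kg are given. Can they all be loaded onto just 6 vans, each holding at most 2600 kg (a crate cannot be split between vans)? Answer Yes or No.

No

Total = 17700 kg; ⌈17700/2600⌉ = 7.
At least 7 vans are required, but only 6 are allowed.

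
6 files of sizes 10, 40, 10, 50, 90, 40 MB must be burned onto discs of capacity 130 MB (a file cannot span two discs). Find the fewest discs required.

Total = 90 + 50 + 40 + 40 + 10 + 10 = 240 MB.
Lower bound: ⌈240/130⌉ = 2 discs.
A packing using 2 discs:
  disc 1: 90 + 40 = 130
  disc 2: 50 + 40 + 10 + 10 = 110
This matches the lower bound, so 2 is optimal.

2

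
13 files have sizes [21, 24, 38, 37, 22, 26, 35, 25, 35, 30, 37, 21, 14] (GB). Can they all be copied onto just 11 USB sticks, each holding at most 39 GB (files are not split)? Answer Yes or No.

Total = 365 GB; ⌈365/39⌉ = 10.
12 files each exceed half the capacity and cannot share a USB stick, forcing at least 12 USB sticks.
At least 12 USB sticks are required, but only 11 are allowed.

No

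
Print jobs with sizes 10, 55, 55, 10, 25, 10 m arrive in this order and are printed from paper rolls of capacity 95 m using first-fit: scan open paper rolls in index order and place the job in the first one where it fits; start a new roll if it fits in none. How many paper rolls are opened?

2

  10 → roll 1 (new)  [load 10/95]
  55 → roll 1  [load 65/95]
  55 → roll 2 (new)  [load 55/95]
  10 → roll 1  [load 75/95]
  25 → roll 2  [load 80/95]
  10 → roll 1  [load 85/95]
2 paper rolls opened.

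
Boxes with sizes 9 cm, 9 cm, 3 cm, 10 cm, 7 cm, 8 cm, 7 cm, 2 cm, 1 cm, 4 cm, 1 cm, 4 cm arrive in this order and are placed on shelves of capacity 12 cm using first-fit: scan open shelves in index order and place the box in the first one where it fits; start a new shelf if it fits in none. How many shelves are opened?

6

  9 → shelf 1 (new)  [load 9/12]
  9 → shelf 2 (new)  [load 9/12]
  3 → shelf 1  [load 12/12]
  10 → shelf 3 (new)  [load 10/12]
  7 → shelf 4 (new)  [load 7/12]
  8 → shelf 5 (new)  [load 8/12]
  7 → shelf 6 (new)  [load 7/12]
  2 → shelf 2  [load 11/12]
  1 → shelf 2  [load 12/12]
  4 → shelf 4  [load 11/12]
  1 → shelf 3  [load 11/12]
  4 → shelf 5  [load 12/12]
6 shelves opened.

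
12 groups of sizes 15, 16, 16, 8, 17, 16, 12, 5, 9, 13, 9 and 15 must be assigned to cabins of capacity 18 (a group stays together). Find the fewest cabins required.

10

Total = 17 + 16 + 16 + 16 + 15 + 15 + 13 + 12 + 9 + 9 + 8 + 5 = 151.
Lower bound: ⌈151/18⌉ = 9 cabins.
A packing using 10 cabins:
  cabin 1: 17 = 17
  cabin 2: 16 = 16
  cabin 3: 16 = 16
  cabin 4: 16 = 16
  cabin 5: 15 = 15
  cabin 6: 15 = 15
  cabin 7: 13 + 5 = 18
  cabin 8: 12 = 12
  cabin 9: 9 + 9 = 18
  cabin 10: 8 = 8
No arrangement into 9 cabins stays within capacity, so 10 is optimal.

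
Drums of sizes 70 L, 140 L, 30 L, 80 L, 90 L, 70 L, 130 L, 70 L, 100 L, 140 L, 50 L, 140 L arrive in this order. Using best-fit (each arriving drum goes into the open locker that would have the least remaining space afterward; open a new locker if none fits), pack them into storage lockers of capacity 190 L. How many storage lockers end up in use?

  70 → locker 1 (new)  [load 70/190]
  140 → locker 2 (new)  [load 140/190]
  30 → locker 2  [load 170/190]
  80 → locker 1  [load 150/190]
  90 → locker 3 (new)  [load 90/190]
  70 → locker 3  [load 160/190]
  130 → locker 4 (new)  [load 130/190]
  70 → locker 5 (new)  [load 70/190]
  100 → locker 5  [load 170/190]
  140 → locker 6 (new)  [load 140/190]
  50 → locker 6  [load 190/190]
  140 → locker 7 (new)  [load 140/190]
7 storage lockers opened.

7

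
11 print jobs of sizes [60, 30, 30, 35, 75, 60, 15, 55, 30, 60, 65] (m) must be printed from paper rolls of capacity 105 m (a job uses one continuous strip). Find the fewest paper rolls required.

6

Total = 75 + 65 + 60 + 60 + 60 + 55 + 35 + 30 + 30 + 30 + 15 = 515 m.
Lower bound: ⌈515/105⌉ = 5 paper rolls.
Also, 6 print jobs each exceed 105/2 m, and no two of those can share a roll, so at least 6 paper rolls are needed.
A packing using 6 paper rolls:
  roll 1: 75 + 30 = 105
  roll 2: 65 + 35 = 100
  roll 3: 60 + 30 + 15 = 105
  roll 4: 60 + 30 = 90
  roll 5: 60 = 60
  roll 6: 55 = 55
This matches the lower bound, so 6 is optimal.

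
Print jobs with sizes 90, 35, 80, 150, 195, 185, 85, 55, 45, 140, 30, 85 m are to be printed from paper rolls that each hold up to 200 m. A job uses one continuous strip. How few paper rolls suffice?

7

Total = 195 + 185 + 150 + 140 + 90 + 85 + 85 + 80 + 55 + 45 + 35 + 30 = 1175 m.
Lower bound: ⌈1175/200⌉ = 6 paper rolls.
A packing using 7 paper rolls:
  roll 1: 195 = 195
  roll 2: 185 = 185
  roll 3: 150 + 45 = 195
  roll 4: 140 + 55 = 195
  roll 5: 90 + 85 = 175
  roll 6: 85 + 80 + 35 = 200
  roll 7: 30 = 30
No arrangement into 6 paper rolls stays within capacity, so 7 is optimal.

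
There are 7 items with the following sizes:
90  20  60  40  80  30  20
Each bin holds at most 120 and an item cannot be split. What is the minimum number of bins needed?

Total = 90 + 80 + 60 + 40 + 30 + 20 + 20 = 340.
Lower bound: ⌈340/120⌉ = 3 bins.
A packing using 3 bins:
  bin 1: 90 + 30 = 120
  bin 2: 80 + 40 = 120
  bin 3: 60 + 20 + 20 = 100
This matches the lower bound, so 3 is optimal.

3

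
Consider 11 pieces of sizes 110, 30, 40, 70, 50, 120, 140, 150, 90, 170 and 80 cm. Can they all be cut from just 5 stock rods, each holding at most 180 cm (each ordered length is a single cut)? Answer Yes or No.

Total = 1050 cm; ⌈1050/180⌉ = 6.
At least 6 stock rods are required, but only 5 are allowed.

No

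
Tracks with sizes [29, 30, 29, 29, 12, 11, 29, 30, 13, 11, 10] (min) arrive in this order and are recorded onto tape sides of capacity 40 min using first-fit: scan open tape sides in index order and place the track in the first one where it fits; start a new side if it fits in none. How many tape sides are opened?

  29 → side 1 (new)  [load 29/40]
  30 → side 2 (new)  [load 30/40]
  29 → side 3 (new)  [load 29/40]
  29 → side 4 (new)  [load 29/40]
  12 → side 5 (new)  [load 12/40]
  11 → side 1  [load 40/40]
  29 → side 6 (new)  [load 29/40]
  30 → side 7 (new)  [load 30/40]
  13 → side 5  [load 25/40]
  11 → side 3  [load 40/40]
  10 → side 2  [load 40/40]
7 tape sides opened.

7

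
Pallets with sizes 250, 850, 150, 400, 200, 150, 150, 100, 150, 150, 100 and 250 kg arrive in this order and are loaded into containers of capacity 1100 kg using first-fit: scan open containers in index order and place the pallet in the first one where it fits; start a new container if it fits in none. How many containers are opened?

3

  250 → container 1 (new)  [load 250/1100]
  850 → container 1  [load 1100/1100]
  150 → container 2 (new)  [load 150/1100]
  400 → container 2  [load 550/1100]
  200 → container 2  [load 750/1100]
  150 → container 2  [load 900/1100]
  150 → container 2  [load 1050/1100]
  100 → container 3 (new)  [load 100/1100]
  150 → container 3  [load 250/1100]
  150 → container 3  [load 400/1100]
  100 → container 3  [load 500/1100]
  250 → container 3  [load 750/1100]
3 containers opened.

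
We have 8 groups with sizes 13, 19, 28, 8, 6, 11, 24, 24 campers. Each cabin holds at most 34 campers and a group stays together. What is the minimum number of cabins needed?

5

Total = 28 + 24 + 24 + 19 + 13 + 11 + 8 + 6 = 133 campers.
Lower bound: ⌈133/34⌉ = 4 cabins.
A packing using 5 cabins:
  cabin 1: 28 + 6 = 34
  cabin 2: 24 + 8 = 32
  cabin 3: 24 = 24
  cabin 4: 19 + 13 = 32
  cabin 5: 11 = 11
No arrangement into 4 cabins stays within capacity, so 5 is optimal.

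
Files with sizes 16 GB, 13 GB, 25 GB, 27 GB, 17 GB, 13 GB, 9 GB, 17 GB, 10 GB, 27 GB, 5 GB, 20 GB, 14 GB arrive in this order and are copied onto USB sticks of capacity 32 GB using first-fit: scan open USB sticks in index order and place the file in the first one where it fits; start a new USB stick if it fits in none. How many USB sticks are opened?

8

  16 → USB stick 1 (new)  [load 16/32]
  13 → USB stick 1  [load 29/32]
  25 → USB stick 2 (new)  [load 25/32]
  27 → USB stick 3 (new)  [load 27/32]
  17 → USB stick 4 (new)  [load 17/32]
  13 → USB stick 4  [load 30/32]
  9 → USB stick 5 (new)  [load 9/32]
  17 → USB stick 5  [load 26/32]
  10 → USB stick 6 (new)  [load 10/32]
  27 → USB stick 7 (new)  [load 27/32]
  5 → USB stick 2  [load 30/32]
  20 → USB stick 6  [load 30/32]
  14 → USB stick 8 (new)  [load 14/32]
8 USB sticks opened.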